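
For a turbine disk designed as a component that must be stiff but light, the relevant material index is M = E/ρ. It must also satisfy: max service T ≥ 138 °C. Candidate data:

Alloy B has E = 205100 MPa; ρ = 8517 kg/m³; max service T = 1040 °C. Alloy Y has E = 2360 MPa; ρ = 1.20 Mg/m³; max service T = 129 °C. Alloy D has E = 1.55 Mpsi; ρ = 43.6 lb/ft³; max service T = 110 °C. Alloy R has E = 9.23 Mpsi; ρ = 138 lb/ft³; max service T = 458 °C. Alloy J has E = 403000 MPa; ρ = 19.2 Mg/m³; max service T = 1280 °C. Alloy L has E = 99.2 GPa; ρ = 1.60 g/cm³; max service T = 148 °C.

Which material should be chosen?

Screen on constraints: max service T ≥ 138 °C. Survivors: alloy B, alloy R, alloy J, alloy L.
After converting to SI:
  alloy B: E = 205.1 GPa, ρ = 8517 kg/m³
  alloy R: E = 63.64 GPa, ρ = 2211 kg/m³
  alloy J: E = 403.0 GPa, ρ = 19200 kg/m³
  alloy L: E = 99.20 GPa, ρ = 1600 kg/m³
  alloy L: M = 62.0 MN·m/kg
  alloy R: M = 28.8 MN·m/kg
  alloy B: M = 24.1 MN·m/kg
  alloy J: M = 21.0 MN·m/kg
Highest index: alloy L.

alloy L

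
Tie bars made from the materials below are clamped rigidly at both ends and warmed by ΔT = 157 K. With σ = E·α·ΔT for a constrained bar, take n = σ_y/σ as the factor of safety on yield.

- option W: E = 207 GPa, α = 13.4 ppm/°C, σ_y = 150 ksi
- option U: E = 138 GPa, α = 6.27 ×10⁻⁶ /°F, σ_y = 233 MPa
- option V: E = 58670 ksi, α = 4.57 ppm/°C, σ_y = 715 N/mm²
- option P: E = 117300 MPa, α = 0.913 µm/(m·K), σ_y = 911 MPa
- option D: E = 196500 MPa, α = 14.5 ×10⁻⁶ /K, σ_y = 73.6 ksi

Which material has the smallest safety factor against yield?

option U

In consistent units (E in GPa, α in ×10⁻⁶/K, σ_y in MPa):
  option W: E = 207.0, α = 13.4, σ_y = 1034 → σ = 435 MPa, n = 2.37
  option U: E = 138.0, α = 11.3, σ_y = 233.0 → σ = 245 MPa, n = 0.953
  option V: E = 404.5, α = 4.57, σ_y = 715.0 → σ = 290 MPa, n = 2.46
  option P: E = 117.3, α = 0.913, σ_y = 911.0 → σ = 16.8 MPa, n = 54.2
  option D: E = 196.5, α = 14.5, σ_y = 507.5 → σ = 447 MPa, n = 1.13
The minimum is option U at n = 0.953.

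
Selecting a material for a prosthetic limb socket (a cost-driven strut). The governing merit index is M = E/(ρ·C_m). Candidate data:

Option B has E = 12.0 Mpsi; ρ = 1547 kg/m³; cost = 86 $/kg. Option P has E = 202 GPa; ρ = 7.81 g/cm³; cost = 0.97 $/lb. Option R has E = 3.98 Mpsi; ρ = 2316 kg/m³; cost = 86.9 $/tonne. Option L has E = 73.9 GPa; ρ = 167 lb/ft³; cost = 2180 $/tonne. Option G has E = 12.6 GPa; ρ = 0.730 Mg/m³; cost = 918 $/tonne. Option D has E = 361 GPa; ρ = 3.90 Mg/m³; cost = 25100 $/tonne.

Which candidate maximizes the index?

After converting to SI:
  option B: E = 82.74 GPa, ρ = 1547 kg/m³, cost = 86.00 $/kg
  option P: E = 202.0 GPa, ρ = 7810 kg/m³, cost = 2.138 $/kg
  option R: E = 27.44 GPa, ρ = 2316 kg/m³, cost = 0.08690 $/kg
  option L: E = 73.90 GPa, ρ = 2675 kg/m³, cost = 2.180 $/kg
  option G: E = 12.60 GPa, ρ = 730.0 kg/m³, cost = 0.9180 $/kg
  option D: E = 361.0 GPa, ρ = 3900 kg/m³, cost = 25.10 $/kg
  option R: M = 136 MN·m per $
  option G: M = 18.8 MN·m per $
  option L: M = 12.7 MN·m per $
  option P: M = 12.1 MN·m per $
  option D: M = 3.69 MN·m per $
  option B: M = 0.622 MN·m per $
Option R ranks first.

option R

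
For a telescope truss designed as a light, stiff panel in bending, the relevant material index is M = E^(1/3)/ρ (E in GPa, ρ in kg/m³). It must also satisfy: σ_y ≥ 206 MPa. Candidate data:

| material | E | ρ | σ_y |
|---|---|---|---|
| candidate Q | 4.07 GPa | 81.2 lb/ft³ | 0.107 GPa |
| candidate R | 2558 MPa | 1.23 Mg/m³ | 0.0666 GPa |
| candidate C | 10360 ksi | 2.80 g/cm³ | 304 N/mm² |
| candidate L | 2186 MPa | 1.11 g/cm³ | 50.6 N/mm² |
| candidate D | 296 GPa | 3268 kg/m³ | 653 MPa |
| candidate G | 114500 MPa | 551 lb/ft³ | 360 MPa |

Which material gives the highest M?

Screen on constraints: σ_y ≥ 206 MPa. Survivors: candidate C, candidate D, candidate G.
After converting to SI:
  candidate C: E = 71.43 GPa, ρ = 2800 kg/m³
  candidate D: E = 296.0 GPa, ρ = 3268 kg/m³
  candidate G: E = 114.5 GPa, ρ = 8826 kg/m³
  candidate D: M = 2.04×10⁻³
  candidate C: M = 1.48×10⁻³
  candidate G: M = 0.550×10⁻³
The maximum is for candidate D.

candidate D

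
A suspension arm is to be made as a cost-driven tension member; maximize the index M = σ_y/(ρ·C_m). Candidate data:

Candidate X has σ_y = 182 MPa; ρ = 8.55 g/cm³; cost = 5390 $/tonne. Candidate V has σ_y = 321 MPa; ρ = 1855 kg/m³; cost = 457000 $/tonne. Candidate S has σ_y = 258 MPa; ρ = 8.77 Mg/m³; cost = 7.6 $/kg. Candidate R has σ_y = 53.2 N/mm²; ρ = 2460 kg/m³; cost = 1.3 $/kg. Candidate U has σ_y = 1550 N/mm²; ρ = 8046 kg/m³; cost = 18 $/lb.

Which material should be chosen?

candidate R

Normalizing units and computing the index:
  candidate X: σ_y = 182.0 MPa, ρ = 8550 kg/m³, cost = 5.390 $/kg
  candidate V: σ_y = 321.0 MPa, ρ = 1855 kg/m³, cost = 457.0 $/kg
  candidate S: σ_y = 258.0 MPa, ρ = 8770 kg/m³, cost = 7.600 $/kg
  candidate R: σ_y = 53.20 MPa, ρ = 2460 kg/m³, cost = 1.300 $/kg
  candidate U: σ_y = 1550 MPa, ρ = 8046 kg/m³, cost = 39.68 $/kg
  candidate R: M = 16.6 kN·m per $
  candidate U: M = 4.85 kN·m per $
  candidate X: M = 3.95 kN·m per $
  candidate S: M = 3.87 kN·m per $
  candidate V: M = 0.379 kN·m per $
The maximum is for candidate R.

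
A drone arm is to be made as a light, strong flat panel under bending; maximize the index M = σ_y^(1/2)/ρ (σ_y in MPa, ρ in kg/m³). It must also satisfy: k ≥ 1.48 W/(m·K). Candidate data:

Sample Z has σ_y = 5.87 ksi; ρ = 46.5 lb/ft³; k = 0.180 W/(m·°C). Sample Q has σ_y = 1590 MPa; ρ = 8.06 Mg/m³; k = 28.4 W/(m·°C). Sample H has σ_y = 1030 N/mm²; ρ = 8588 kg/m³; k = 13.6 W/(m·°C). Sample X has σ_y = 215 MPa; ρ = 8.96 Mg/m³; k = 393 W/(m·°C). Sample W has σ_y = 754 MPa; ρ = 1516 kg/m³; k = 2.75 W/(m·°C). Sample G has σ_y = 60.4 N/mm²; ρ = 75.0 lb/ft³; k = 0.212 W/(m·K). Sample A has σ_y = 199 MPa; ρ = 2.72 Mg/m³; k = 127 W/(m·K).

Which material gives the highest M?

Screen on constraints: k ≥ 1.48 W/(m·K). Survivors: sample Q, sample H, sample X, sample W, sample A.
After converting to SI:
  sample Q: σ_y = 1590 MPa, ρ = 8060 kg/m³
  sample H: σ_y = 1030 MPa, ρ = 8588 kg/m³
  sample X: σ_y = 215.0 MPa, ρ = 8960 kg/m³
  sample W: σ_y = 754.0 MPa, ρ = 1516 kg/m³
  sample A: σ_y = 199.0 MPa, ρ = 2720 kg/m³
  sample W: M = 18.1×10⁻³
  sample A: M = 5.19×10⁻³
  sample Q: M = 4.95×10⁻³
  sample H: M = 3.74×10⁻³
  sample X: M = 1.64×10⁻³
Sample W ranks first.

sample W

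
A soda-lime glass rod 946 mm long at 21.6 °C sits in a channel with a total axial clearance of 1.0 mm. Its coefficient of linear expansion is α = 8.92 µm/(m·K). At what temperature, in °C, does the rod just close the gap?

α·L₀·ΔT = 1.0 mm ⇒ ΔT = 1.0 / (8.92×10⁻⁶ × 946.0) = 118.5 K.
T = 21.6 + 118.5 = 140.1 °C.

140 °C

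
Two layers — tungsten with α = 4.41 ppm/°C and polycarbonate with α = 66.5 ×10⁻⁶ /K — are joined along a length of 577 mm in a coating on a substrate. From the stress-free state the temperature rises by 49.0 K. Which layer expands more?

α(tungsten) = 4.41×10⁻⁶/K vs α(polycarbonate) = 66.5×10⁻⁶/K.
Higher α expands more for the same ΔT: polycarbonate.

polycarbonate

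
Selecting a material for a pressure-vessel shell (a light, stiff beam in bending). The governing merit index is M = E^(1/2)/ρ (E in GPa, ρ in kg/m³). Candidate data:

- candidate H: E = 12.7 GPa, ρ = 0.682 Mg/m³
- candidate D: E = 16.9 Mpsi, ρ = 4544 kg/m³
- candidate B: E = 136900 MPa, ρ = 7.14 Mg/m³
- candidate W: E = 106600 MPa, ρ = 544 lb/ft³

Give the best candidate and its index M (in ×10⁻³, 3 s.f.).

In SI units:
  candidate H: E = 12.70 GPa, ρ = 682.0 kg/m³
  candidate D: E = 116.5 GPa, ρ = 4544 kg/m³
  candidate B: E = 136.9 GPa, ρ = 7140 kg/m³
  candidate W: E = 106.6 GPa, ρ = 8714 kg/m³
  candidate H: M = 5.23×10⁻³
  candidate D: M = 2.38×10⁻³
  candidate B: M = 1.64×10⁻³
  candidate W: M = 1.18×10⁻³
Candidate H has the largest M.

candidate H, M = 5.23×10⁻³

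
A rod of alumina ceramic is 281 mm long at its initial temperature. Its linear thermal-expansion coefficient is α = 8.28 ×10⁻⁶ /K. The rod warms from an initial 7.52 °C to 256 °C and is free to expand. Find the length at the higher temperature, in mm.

ΔT = 256 − 7.52 = 248.5 K.
ΔL = α·L₀·ΔT = 8.28×10⁻⁶ × 281 mm × 248.5 K = 0.578 mm.
L = L₀ + ΔL = 281 + 0.578 = 281.58 mm.

281.58 mm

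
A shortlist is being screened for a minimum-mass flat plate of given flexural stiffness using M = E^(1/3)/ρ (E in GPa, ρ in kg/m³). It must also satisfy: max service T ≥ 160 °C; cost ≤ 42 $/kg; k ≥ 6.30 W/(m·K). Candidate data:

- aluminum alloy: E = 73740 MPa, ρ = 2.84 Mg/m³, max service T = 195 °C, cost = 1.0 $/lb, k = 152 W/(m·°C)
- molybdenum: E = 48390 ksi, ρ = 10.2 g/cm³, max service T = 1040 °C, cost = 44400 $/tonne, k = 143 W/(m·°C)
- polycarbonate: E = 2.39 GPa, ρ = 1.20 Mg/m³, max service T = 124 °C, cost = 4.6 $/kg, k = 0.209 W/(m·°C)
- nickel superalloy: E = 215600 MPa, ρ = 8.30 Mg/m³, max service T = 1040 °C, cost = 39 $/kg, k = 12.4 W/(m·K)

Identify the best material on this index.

aluminum alloy

Screen on constraints: max service T ≥ 160 °C; cost ≤ 42 $/kg; k ≥ 6.30 W/(m·K). Survivors: aluminum alloy, nickel superalloy.
Convert each candidate to consistent units, then evaluate M:
  aluminum alloy: E = 73.74 GPa, ρ = 2840 kg/m³
  nickel superalloy: E = 215.6 GPa, ρ = 8300 kg/m³
  aluminum alloy: M = 1.48×10⁻³
  nickel superalloy: M = 0.722×10⁻³
Aluminum alloy ranks first.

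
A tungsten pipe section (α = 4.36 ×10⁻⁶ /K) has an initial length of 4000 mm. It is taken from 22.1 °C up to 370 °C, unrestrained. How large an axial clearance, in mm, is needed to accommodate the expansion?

6.07 mm

ΔT = 370 − 22.1 = 347.9 K.
ΔL = α·L₀·ΔT = 4.36×10⁻⁶ × 4000 mm × 347.9 K = 6.07 mm.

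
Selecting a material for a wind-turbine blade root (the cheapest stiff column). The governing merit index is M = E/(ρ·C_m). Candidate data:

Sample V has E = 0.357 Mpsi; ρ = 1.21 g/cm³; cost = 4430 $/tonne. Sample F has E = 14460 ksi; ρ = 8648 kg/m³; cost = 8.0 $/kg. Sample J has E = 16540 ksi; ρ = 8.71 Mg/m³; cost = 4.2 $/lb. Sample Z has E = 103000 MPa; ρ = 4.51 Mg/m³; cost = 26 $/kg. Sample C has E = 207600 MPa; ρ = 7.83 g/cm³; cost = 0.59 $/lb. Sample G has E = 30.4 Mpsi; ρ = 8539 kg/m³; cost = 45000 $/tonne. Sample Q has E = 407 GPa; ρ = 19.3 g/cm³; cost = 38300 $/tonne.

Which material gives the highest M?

In SI units:
  sample V: E = 2.461 GPa, ρ = 1210 kg/m³, cost = 4.430 $/kg
  sample F: E = 99.70 GPa, ρ = 8648 kg/m³, cost = 8.000 $/kg
  sample J: E = 114.0 GPa, ρ = 8710 kg/m³, cost = 9.259 $/kg
  sample Z: E = 103.0 GPa, ρ = 4510 kg/m³, cost = 26.00 $/kg
  sample C: E = 207.6 GPa, ρ = 7830 kg/m³, cost = 1.301 $/kg
  sample G: E = 209.6 GPa, ρ = 8539 kg/m³, cost = 45.00 $/kg
  sample Q: E = 407.0 GPa, ρ = 19300 kg/m³, cost = 38.30 $/kg
  sample C: M = 20.4 MN·m per $
  sample F: M = 1.44 MN·m per $
  sample J: M = 1.41 MN·m per $
  sample Z: M = 0.878 MN·m per $
  sample Q: M = 0.551 MN·m per $
  sample G: M = 0.545 MN·m per $
  sample V: M = 0.459 MN·m per $
Highest index: sample C.

sample C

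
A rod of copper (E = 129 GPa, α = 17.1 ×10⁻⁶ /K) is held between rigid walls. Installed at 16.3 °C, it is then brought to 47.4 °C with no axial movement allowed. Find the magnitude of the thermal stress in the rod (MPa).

68.6 MPa

ΔT = 31.10 K. Constrained thermal stress σ = E·α·ΔT = 129.0×10³ MPa × 17.1×10⁻⁶ × 31.10 = 68.6 MPa (compressive).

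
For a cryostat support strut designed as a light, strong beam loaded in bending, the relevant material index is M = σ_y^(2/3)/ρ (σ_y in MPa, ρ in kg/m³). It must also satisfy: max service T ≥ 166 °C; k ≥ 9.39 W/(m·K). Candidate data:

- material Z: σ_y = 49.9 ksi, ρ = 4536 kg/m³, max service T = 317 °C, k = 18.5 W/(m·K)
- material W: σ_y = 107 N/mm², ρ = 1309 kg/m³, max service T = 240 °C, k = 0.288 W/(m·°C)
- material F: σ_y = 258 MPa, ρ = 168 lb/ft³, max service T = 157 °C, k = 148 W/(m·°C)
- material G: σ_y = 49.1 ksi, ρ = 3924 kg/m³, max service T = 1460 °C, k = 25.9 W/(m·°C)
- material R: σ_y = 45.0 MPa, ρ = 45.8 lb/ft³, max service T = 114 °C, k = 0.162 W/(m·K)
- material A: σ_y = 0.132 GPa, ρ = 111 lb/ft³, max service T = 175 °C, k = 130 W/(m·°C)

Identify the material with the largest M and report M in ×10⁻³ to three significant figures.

material A, M = 14.6×10⁻³

Screen on constraints: max service T ≥ 166 °C; k ≥ 9.39 W/(m·K). Survivors: material Z, material G, material A.
In SI units:
  material Z: σ_y = 344.0 MPa, ρ = 4536 kg/m³
  material G: σ_y = 338.5 MPa, ρ = 3924 kg/m³
  material A: σ_y = 132.0 MPa, ρ = 1778 kg/m³
  material A: M = 14.6×10⁻³
  material G: M = 12.4×10⁻³
  material Z: M = 10.8×10⁻³
The maximum is for material A.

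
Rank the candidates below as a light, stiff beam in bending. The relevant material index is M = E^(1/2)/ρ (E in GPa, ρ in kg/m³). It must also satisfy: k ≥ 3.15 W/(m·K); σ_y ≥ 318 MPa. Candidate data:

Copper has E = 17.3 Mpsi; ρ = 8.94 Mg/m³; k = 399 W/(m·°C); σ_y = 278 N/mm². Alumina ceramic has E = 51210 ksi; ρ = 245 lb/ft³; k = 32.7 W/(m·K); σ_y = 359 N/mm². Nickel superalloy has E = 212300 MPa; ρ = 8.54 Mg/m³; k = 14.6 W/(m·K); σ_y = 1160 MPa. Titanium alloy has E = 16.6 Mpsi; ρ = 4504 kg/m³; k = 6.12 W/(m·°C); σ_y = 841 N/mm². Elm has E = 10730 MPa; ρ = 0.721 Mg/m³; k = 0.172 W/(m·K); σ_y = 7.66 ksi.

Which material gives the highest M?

alumina ceramic

Screen on constraints: k ≥ 3.15 W/(m·K); σ_y ≥ 318 MPa. Survivors: alumina ceramic, nickel superalloy, titanium alloy.
After converting to SI:
  alumina ceramic: E = 353.1 GPa, ρ = 3925 kg/m³
  nickel superalloy: E = 212.3 GPa, ρ = 8540 kg/m³
  titanium alloy: E = 114.5 GPa, ρ = 4504 kg/m³
  alumina ceramic: M = 4.79×10⁻³
  titanium alloy: M = 2.38×10⁻³
  nickel superalloy: M = 1.71×10⁻³
Highest index: alumina ceramic.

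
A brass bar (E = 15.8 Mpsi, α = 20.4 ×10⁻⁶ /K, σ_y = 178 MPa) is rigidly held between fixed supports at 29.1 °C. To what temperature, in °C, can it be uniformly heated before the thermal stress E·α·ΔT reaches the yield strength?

E = 15.8 Mpsi = 108.9 GPa.
E·α·ΔT = 178.0 MPa ⇒ ΔT = 178.0 / (108.9×10³ × 20.4×10⁻⁶) = 80.10 K.
T = 29.1 + 80.10 = 109.2 °C.

109 °C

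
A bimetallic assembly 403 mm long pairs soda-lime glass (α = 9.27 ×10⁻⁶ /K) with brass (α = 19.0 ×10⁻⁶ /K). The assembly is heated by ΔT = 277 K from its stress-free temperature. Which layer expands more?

brass

α(soda-lime glass) = 9.27×10⁻⁶/K vs α(brass) = 19.0×10⁻⁶/K.
Higher α expands more for the same ΔT: brass.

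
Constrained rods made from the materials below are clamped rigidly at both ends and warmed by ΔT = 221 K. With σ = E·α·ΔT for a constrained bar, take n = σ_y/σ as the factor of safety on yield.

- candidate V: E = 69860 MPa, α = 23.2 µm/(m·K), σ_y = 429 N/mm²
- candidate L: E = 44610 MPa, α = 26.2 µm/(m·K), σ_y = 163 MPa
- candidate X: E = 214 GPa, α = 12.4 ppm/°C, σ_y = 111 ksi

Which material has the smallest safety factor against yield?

candidate L

With everything in SI (GPa, ×10⁻⁶/K, MPa):
  candidate V: E = 69.86, α = 23.2, σ_y = 429.0 → σ = 358 MPa, n = 1.20
  candidate L: E = 44.61, α = 26.2, σ_y = 163.0 → σ = 258 MPa, n = 0.631
  candidate X: E = 214.0, α = 12.4, σ_y = 765.3 → σ = 586 MPa, n = 1.31
Smallest n: candidate L with n = 0.631.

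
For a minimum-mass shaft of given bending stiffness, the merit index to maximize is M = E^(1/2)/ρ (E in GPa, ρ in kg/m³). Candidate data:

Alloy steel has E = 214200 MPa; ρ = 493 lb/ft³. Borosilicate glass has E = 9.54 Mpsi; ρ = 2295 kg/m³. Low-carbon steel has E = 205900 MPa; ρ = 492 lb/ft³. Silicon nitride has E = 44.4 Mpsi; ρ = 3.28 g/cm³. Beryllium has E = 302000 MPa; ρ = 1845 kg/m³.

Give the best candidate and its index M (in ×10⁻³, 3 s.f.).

Putting every candidate on a common basis:
  alloy steel: E = 214.2 GPa, ρ = 7897 kg/m³
  borosilicate glass: E = 65.78 GPa, ρ = 2295 kg/m³
  low-carbon steel: E = 205.9 GPa, ρ = 7881 kg/m³
  silicon nitride: E = 306.1 GPa, ρ = 3280 kg/m³
  beryllium: E = 302.0 GPa, ρ = 1845 kg/m³
  beryllium: M = 9.42×10⁻³
  silicon nitride: M = 5.33×10⁻³
  borosilicate glass: M = 3.53×10⁻³
  alloy steel: M = 1.85×10⁻³
  low-carbon steel: M = 1.82×10⁻³
Beryllium has the largest M.

beryllium, M = 9.42×10⁻³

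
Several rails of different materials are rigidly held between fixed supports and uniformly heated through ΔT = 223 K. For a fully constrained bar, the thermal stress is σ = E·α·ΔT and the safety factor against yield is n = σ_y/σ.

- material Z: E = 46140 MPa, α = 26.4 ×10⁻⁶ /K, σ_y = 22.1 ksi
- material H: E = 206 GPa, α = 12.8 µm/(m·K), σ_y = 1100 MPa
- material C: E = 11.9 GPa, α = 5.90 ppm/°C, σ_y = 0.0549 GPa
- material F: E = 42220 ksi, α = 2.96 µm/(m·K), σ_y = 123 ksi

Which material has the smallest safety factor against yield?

Per material, after unit conversion:
  material Z: E = 46.14, α = 26.4, σ_y = 152.4 → σ = 272 MPa, n = 0.561
  material H: E = 206.0, α = 12.8, σ_y = 1100 → σ = 588 MPa, n = 1.87
  material C: E = 11.90, α = 5.90, σ_y = 54.90 → σ = 15.7 MPa, n = 3.51
  material F: E = 291.1, α = 2.96, σ_y = 848.1 → σ = 192 MPa, n = 4.41
Material Z has the lowest safety factor, n = 0.561.

material Z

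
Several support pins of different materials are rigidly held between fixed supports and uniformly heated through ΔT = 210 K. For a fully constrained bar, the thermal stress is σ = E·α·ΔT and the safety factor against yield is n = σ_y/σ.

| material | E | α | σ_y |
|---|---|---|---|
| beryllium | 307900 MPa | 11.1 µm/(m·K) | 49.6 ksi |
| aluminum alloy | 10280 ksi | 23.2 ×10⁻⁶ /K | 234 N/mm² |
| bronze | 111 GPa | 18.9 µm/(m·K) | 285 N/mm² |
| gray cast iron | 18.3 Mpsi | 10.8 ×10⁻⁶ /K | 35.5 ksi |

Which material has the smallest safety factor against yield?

beryllium

With everything in SI (GPa, ×10⁻⁶/K, MPa):
  beryllium: E = 307.9, α = 11.1, σ_y = 342.0 → σ = 718 MPa, n = 0.476
  aluminum alloy: E = 70.88, α = 23.2, σ_y = 234.0 → σ = 345 MPa, n = 0.678
  bronze: E = 111.0, α = 18.9, σ_y = 285.0 → σ = 441 MPa, n = 0.647
  gray cast iron: E = 126.2, α = 10.8, σ_y = 244.8 → σ = 286 MPa, n = 0.855
Beryllium has the lowest safety factor, n = 0.476.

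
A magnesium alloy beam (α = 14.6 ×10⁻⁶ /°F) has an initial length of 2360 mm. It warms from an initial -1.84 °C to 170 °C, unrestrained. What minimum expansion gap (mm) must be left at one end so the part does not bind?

Convert α: 14.6×10⁻⁶/°F × (9/5) = 26.3×10⁻⁶/K.
ΔT = 170 − (-1.84) = 171.8 K.
ΔL = α·L₀·ΔT = 26.3×10⁻⁶ × 2360 mm × 171.8 K = 10.7 mm.

10.7 mm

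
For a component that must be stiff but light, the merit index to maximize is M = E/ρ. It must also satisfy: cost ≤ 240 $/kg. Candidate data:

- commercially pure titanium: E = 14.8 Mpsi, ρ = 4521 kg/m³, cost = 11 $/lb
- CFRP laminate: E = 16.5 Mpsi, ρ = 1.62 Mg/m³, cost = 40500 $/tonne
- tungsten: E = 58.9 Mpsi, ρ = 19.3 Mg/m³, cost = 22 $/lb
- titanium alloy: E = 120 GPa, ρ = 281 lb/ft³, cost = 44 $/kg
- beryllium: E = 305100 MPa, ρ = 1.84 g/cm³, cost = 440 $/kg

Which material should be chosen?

CFRP laminate

Screen on constraints: cost ≤ 240 $/kg. Survivors: commercially pure titanium, CFRP laminate, tungsten, titanium alloy.
Putting every candidate on a common basis:
  commercially pure titanium: E = 102.0 GPa, ρ = 4521 kg/m³
  CFRP laminate: E = 113.8 GPa, ρ = 1620 kg/m³
  tungsten: E = 406.1 GPa, ρ = 19300 kg/m³
  titanium alloy: E = 120.0 GPa, ρ = 4501 kg/m³
  CFRP laminate: M = 70.2 MN·m/kg
  titanium alloy: M = 26.7 MN·m/kg
  commercially pure titanium: M = 22.6 MN·m/kg
  tungsten: M = 21.0 MN·m/kg
CFRP laminate has the largest M.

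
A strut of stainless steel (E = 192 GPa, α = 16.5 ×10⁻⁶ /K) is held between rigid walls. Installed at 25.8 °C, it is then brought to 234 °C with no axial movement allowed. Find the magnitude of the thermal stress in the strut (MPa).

660 MPa

ΔT = 208.2 K. Constrained thermal stress σ = E·α·ΔT = 192.0×10³ MPa × 16.5×10⁻⁶ × 208.2 = 660 MPa (compressive).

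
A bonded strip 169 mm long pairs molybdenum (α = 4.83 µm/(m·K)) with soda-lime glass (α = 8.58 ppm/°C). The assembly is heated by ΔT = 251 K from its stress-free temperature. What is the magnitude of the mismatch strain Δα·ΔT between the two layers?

Δα = |4.83 − 8.58|×10⁻⁶/K = 3.75×10⁻⁶/K.
Mismatch strain = Δα·ΔT = 3.75×10⁻⁶ × 251.0 = 9.41×10⁻⁴.

9.41×10⁻⁴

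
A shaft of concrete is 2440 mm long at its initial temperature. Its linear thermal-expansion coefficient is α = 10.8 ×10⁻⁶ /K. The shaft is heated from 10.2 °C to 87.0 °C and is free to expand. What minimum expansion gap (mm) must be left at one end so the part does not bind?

ΔT = 87.0 − 10.2 = 76.80 K.
ΔL = α·L₀·ΔT = 10.8×10⁻⁶ × 2440 mm × 76.80 K = 2.02 mm.

2.02 mm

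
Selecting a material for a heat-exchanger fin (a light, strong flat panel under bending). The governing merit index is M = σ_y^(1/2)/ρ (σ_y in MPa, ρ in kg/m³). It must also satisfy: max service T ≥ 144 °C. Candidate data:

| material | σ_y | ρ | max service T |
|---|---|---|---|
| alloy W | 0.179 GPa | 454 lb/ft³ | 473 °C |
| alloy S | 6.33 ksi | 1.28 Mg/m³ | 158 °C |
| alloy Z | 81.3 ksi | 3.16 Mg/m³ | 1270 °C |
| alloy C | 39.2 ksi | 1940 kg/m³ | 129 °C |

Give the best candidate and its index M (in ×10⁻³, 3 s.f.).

Screen on constraints: max service T ≥ 144 °C. Survivors: alloy W, alloy S, alloy Z.
After converting to SI:
  alloy W: σ_y = 179.0 MPa, ρ = 7272 kg/m³
  alloy S: σ_y = 43.64 MPa, ρ = 1280 kg/m³
  alloy Z: σ_y = 560.5 MPa, ρ = 3160 kg/m³
  alloy Z: M = 7.49×10⁻³
  alloy S: M = 5.16×10⁻³
  alloy W: M = 1.84×10⁻³
The maximum is for alloy Z.

alloy Z, M = 7.49×10⁻³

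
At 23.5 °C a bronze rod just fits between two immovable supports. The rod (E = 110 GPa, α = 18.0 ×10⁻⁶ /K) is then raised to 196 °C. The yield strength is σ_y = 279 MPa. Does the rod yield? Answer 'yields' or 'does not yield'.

ΔT = 172.5 K. Constrained thermal stress σ = E·α·ΔT = 110.0×10³ MPa × 18.0×10⁻⁶ × 172.5 = 342 MPa (compressive).
Compare to σ_y = 279 MPa: σ ≥ σ_y, so it yields.

yields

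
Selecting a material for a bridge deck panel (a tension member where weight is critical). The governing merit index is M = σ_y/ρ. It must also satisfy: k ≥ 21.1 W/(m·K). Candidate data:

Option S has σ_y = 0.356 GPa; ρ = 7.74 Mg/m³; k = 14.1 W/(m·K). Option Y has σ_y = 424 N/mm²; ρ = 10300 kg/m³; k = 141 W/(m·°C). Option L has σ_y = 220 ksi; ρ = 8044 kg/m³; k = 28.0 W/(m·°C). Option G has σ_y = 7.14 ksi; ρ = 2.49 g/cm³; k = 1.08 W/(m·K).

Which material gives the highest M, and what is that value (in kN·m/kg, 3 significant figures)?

option L, M = 189 kN·m/kg

Screen on constraints: k ≥ 21.1 W/(m·K). Survivors: option Y, option L.
After converting to SI:
  option Y: σ_y = 424.0 MPa, ρ = 10300 kg/m³
  option L: σ_y = 1517 MPa, ρ = 8044 kg/m³
  option L: M = 189 kN·m/kg
  option Y: M = 41.2 kN·m/kg
Highest index: option L.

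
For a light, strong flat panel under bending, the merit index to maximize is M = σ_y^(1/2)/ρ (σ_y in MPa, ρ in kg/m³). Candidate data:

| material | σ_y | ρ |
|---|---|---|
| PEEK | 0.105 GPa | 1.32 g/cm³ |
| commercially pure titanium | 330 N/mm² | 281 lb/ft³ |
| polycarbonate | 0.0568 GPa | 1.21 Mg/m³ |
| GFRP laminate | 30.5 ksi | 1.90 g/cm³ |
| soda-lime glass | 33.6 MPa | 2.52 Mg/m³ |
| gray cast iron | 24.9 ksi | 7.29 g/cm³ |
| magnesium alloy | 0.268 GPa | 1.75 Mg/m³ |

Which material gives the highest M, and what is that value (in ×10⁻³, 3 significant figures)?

Convert each candidate to consistent units, then evaluate M:
  PEEK: σ_y = 105.0 MPa, ρ = 1320 kg/m³
  commercially pure titanium: σ_y = 330.0 MPa, ρ = 4501 kg/m³
  polycarbonate: σ_y = 56.80 MPa, ρ = 1210 kg/m³
  GFRP laminate: σ_y = 210.3 MPa, ρ = 1900 kg/m³
  soda-lime glass: σ_y = 33.60 MPa, ρ = 2520 kg/m³
  gray cast iron: σ_y = 171.7 MPa, ρ = 7290 kg/m³
  magnesium alloy: σ_y = 268.0 MPa, ρ = 1750 kg/m³
  magnesium alloy: M = 9.35×10⁻³
  PEEK: M = 7.76×10⁻³
  GFRP laminate: M = 7.63×10⁻³
  polycarbonate: M = 6.23×10⁻³
  commercially pure titanium: M = 4.04×10⁻³
  soda-lime glass: M = 2.30×10⁻³
  gray cast iron: M = 1.80×10⁻³
Magnesium alloy ranks first.

magnesium alloy, M = 9.35×10⁻³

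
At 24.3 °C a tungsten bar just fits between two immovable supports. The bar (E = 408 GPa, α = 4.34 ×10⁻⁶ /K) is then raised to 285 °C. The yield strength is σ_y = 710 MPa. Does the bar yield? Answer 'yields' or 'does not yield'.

does not yield

ΔT = 260.7 K. Constrained thermal stress σ = E·α·ΔT = 408.0×10³ MPa × 4.34×10⁻⁶ × 260.7 = 462 MPa (compressive).
Compare to σ_y = 710 MPa: σ < σ_y, so it does not yield.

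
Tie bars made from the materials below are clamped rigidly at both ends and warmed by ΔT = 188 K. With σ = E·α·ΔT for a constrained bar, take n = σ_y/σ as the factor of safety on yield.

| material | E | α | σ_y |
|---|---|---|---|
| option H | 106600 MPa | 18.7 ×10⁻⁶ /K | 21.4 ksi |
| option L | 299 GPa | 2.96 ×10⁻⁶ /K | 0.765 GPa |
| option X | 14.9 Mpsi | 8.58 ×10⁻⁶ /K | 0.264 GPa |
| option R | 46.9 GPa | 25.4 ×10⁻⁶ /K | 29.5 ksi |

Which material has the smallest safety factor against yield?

With everything in SI (GPa, ×10⁻⁶/K, MPa):
  option H: E = 106.6, α = 18.7, σ_y = 147.5 → σ = 375 MPa, n = 0.394
  option L: E = 299.0, α = 2.96, σ_y = 765.0 → σ = 166 MPa, n = 4.60
  option X: E = 102.7, α = 8.58, σ_y = 264.0 → σ = 166 MPa, n = 1.59
  option R: E = 46.90, α = 25.4, σ_y = 203.4 → σ = 224 MPa, n = 0.908
Smallest n: option H with n = 0.394.

option H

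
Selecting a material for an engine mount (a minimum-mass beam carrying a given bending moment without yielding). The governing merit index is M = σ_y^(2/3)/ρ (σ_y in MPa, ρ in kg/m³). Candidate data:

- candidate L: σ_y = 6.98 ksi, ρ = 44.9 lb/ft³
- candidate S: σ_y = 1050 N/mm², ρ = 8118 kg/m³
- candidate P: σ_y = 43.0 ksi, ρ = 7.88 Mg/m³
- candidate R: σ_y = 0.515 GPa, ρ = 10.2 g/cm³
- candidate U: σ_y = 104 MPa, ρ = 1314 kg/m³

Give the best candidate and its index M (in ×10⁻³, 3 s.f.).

candidate L, M = 18.4×10⁻³

In SI units:
  candidate L: σ_y = 48.13 MPa, ρ = 719.2 kg/m³
  candidate S: σ_y = 1050 MPa, ρ = 8118 kg/m³
  candidate P: σ_y = 296.5 MPa, ρ = 7880 kg/m³
  candidate R: σ_y = 515.0 MPa, ρ = 10200 kg/m³
  candidate U: σ_y = 104.0 MPa, ρ = 1314 kg/m³
  candidate L: M = 18.4×10⁻³
  candidate U: M = 16.8×10⁻³
  candidate S: M = 12.7×10⁻³
  candidate R: M = 6.30×10⁻³
  candidate P: M = 5.64×10⁻³
Candidate L has the largest M.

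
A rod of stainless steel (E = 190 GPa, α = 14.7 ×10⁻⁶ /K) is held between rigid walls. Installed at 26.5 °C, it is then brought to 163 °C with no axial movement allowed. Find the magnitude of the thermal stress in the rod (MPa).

ΔT = 136.5 K. Constrained thermal stress σ = E·α·ΔT = 190.0×10³ MPa × 14.7×10⁻⁶ × 136.5 = 381 MPa (compressive).

381 MPa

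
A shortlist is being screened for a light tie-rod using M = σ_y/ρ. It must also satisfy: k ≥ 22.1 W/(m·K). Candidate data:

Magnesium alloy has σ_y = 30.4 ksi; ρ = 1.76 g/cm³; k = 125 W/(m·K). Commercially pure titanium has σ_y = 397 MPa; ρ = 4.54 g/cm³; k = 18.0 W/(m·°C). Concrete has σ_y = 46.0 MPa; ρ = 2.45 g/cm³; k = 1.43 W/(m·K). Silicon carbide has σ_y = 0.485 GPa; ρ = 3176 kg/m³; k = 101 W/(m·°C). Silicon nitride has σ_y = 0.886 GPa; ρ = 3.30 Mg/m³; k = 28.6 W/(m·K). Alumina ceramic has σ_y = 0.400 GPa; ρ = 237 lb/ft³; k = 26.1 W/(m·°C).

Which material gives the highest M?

silicon nitride

Screen on constraints: k ≥ 22.1 W/(m·K). Survivors: magnesium alloy, silicon carbide, silicon nitride, alumina ceramic.
After converting to SI:
  magnesium alloy: σ_y = 209.6 MPa, ρ = 1760 kg/m³
  silicon carbide: σ_y = 485.0 MPa, ρ = 3176 kg/m³
  silicon nitride: σ_y = 886.0 MPa, ρ = 3300 kg/m³
  alumina ceramic: σ_y = 400.0 MPa, ρ = 3796 kg/m³
  silicon nitride: M = 268 kN·m/kg
  silicon carbide: M = 153 kN·m/kg
  magnesium alloy: M = 119 kN·m/kg
  alumina ceramic: M = 105 kN·m/kg
Silicon nitride has the largest M.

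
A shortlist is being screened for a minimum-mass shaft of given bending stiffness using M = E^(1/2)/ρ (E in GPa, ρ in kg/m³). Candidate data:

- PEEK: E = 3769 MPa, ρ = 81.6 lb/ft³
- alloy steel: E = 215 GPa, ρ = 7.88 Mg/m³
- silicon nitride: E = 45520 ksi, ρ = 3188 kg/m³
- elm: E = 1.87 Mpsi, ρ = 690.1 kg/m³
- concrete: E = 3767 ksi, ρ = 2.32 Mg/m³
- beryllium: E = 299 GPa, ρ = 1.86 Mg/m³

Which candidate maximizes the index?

beryllium

After converting to SI:
  PEEK: E = 3.769 GPa, ρ = 1307 kg/m³
  alloy steel: E = 215.0 GPa, ρ = 7880 kg/m³
  silicon nitride: E = 313.8 GPa, ρ = 3188 kg/m³
  elm: E = 12.89 GPa, ρ = 690.1 kg/m³
  concrete: E = 25.97 GPa, ρ = 2320 kg/m³
  beryllium: E = 299.0 GPa, ρ = 1860 kg/m³
  beryllium: M = 9.30×10⁻³
  silicon nitride: M = 5.56×10⁻³
  elm: M = 5.20×10⁻³
  concrete: M = 2.20×10⁻³
  alloy steel: M = 1.86×10⁻³
  PEEK: M = 1.49×10⁻³
The maximum is for beryllium.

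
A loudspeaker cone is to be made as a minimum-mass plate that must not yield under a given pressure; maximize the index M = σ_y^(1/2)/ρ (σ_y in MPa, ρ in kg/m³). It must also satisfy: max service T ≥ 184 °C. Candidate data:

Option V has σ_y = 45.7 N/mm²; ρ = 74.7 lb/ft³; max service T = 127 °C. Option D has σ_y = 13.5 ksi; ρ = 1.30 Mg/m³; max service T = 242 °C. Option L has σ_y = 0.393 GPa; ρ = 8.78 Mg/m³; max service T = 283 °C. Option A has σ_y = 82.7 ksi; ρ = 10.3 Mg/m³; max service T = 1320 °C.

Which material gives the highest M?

option D

Screen on constraints: max service T ≥ 184 °C. Survivors: option D, option L, option A.
Convert each candidate to consistent units, then evaluate M:
  option D: σ_y = 93.08 MPa, ρ = 1300 kg/m³
  option L: σ_y = 393.0 MPa, ρ = 8780 kg/m³
  option A: σ_y = 570.2 MPa, ρ = 10300 kg/m³
  option D: M = 7.42×10⁻³
  option A: M = 2.32×10⁻³
  option L: M = 2.26×10⁻³
Highest index: option D.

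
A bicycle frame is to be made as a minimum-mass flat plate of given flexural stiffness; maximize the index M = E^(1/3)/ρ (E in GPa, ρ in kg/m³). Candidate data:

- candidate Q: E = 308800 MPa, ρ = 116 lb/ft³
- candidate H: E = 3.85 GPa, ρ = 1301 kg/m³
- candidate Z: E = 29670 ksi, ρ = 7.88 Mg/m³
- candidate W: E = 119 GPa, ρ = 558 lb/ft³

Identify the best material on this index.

After converting to SI:
  candidate Q: E = 308.8 GPa, ρ = 1858 kg/m³
  candidate H: E = 3.850 GPa, ρ = 1301 kg/m³
  candidate Z: E = 204.6 GPa, ρ = 7880 kg/m³
  candidate W: E = 119.0 GPa, ρ = 8938 kg/m³
  candidate Q: M = 3.64×10⁻³
  candidate H: M = 1.20×10⁻³
  candidate Z: M = 0.748×10⁻³
  candidate W: M = 0.550×10⁻³
Candidate Q has the largest M.

candidate Q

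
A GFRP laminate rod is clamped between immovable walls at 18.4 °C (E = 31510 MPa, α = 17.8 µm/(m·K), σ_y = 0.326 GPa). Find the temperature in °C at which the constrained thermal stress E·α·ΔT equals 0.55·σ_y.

E = 31510 MPa = 31.51 GPa.
σ_y = 0.326 GPa = 326.0 MPa.
E·α·ΔT = 179.3 MPa ⇒ ΔT = 179.3 / (31.51×10³ × 17.8×10⁻⁶) = 319.7 K.
T = 18.4 + 319.7 = 338.1 °C.

338 °C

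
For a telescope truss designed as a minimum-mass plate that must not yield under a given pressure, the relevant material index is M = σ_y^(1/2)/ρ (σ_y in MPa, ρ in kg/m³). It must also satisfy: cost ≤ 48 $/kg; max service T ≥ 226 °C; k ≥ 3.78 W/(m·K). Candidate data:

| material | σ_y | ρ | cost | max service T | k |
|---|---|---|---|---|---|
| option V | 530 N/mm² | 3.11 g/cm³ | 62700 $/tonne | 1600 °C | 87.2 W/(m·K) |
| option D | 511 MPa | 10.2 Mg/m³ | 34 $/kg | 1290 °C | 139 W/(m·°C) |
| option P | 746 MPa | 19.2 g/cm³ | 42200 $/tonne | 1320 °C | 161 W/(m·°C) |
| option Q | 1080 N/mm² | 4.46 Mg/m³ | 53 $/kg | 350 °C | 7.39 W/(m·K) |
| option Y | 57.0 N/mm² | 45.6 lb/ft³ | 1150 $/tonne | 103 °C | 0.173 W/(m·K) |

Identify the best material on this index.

option D

Screen on constraints: cost ≤ 48 $/kg; max service T ≥ 226 °C; k ≥ 3.78 W/(m·K). Survivors: option D, option P.
Putting every candidate on a common basis:
  option D: σ_y = 511.0 MPa, ρ = 10200 kg/m³
  option P: σ_y = 746.0 MPa, ρ = 19200 kg/m³
  option D: M = 2.22×10⁻³
  option P: M = 1.42×10⁻³
Option D ranks first.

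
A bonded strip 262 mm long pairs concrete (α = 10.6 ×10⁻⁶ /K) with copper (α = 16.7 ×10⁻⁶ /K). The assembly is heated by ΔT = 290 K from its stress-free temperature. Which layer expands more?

α(concrete) = 10.6×10⁻⁶/K vs α(copper) = 16.7×10⁻⁶/K.
Higher α expands more for the same ΔT: copper.

copper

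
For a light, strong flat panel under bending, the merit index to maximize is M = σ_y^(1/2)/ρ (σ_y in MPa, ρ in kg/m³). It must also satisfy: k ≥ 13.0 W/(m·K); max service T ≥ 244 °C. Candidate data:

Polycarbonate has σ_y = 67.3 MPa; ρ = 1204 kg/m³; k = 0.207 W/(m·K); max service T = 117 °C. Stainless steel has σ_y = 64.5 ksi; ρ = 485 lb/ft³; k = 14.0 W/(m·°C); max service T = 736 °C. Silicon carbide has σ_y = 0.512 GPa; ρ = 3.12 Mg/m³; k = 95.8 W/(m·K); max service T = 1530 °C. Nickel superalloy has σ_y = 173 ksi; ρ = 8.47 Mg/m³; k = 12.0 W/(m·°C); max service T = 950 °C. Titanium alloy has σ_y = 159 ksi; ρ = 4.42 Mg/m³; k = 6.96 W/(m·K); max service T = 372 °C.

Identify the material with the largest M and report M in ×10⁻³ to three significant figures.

Screen on constraints: k ≥ 13.0 W/(m·K); max service T ≥ 244 °C. Survivors: stainless steel, silicon carbide.
Putting every candidate on a common basis:
  stainless steel: σ_y = 444.7 MPa, ρ = 7769 kg/m³
  silicon carbide: σ_y = 512.0 MPa, ρ = 3120 kg/m³
  silicon carbide: M = 7.25×10⁻³
  stainless steel: M = 2.71×10⁻³
The maximum is for silicon carbide.

silicon carbide, M = 7.25×10⁻³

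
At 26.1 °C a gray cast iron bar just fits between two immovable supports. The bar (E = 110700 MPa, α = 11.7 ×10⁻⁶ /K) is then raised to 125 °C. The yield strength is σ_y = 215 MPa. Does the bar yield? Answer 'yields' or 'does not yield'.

does not yield

E = 110700 MPa = 110.7 GPa.
ΔT = 98.90 K. Constrained thermal stress σ = E·α·ΔT = 110.7×10³ MPa × 11.7×10⁻⁶ × 98.90 = 128 MPa (compressive).
Compare to σ_y = 215 MPa: σ < σ_y, so it does not yield.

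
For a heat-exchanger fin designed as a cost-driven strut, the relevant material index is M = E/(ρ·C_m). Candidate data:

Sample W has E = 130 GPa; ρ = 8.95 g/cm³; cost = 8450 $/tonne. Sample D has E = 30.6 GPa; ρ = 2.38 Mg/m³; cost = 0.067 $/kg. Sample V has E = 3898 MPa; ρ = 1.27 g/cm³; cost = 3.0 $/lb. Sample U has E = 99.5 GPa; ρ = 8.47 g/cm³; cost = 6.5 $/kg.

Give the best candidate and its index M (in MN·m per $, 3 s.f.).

Putting every candidate on a common basis:
  sample W: E = 130.0 GPa, ρ = 8950 kg/m³, cost = 8.450 $/kg
  sample D: E = 30.60 GPa, ρ = 2380 kg/m³, cost = 0.06700 $/kg
  sample V: E = 3.898 GPa, ρ = 1270 kg/m³, cost = 6.614 $/kg
  sample U: E = 99.50 GPa, ρ = 8470 kg/m³, cost = 6.500 $/kg
  sample D: M = 192 MN·m per $
  sample U: M = 1.81 MN·m per $
  sample W: M = 1.72 MN·m per $
  sample V: M = 0.464 MN·m per $
Sample D has the largest M.

sample D, M = 192 MN·m per $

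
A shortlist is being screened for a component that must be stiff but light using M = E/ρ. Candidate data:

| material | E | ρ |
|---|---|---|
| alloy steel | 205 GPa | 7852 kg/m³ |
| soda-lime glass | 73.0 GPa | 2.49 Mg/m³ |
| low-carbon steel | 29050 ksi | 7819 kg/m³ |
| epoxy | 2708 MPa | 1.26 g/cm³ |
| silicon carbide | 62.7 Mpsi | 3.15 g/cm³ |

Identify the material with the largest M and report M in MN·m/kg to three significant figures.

silicon carbide, M = 137 MN·m/kg

Putting every candidate on a common basis:
  alloy steel: E = 205.0 GPa, ρ = 7852 kg/m³
  soda-lime glass: E = 73.00 GPa, ρ = 2490 kg/m³
  low-carbon steel: E = 200.3 GPa, ρ = 7819 kg/m³
  epoxy: E = 2.708 GPa, ρ = 1260 kg/m³
  silicon carbide: E = 432.3 GPa, ρ = 3150 kg/m³
  silicon carbide: M = 137 MN·m/kg
  soda-lime glass: M = 29.3 MN·m/kg
  alloy steel: M = 26.1 MN·m/kg
  low-carbon steel: M = 25.6 MN·m/kg
  epoxy: M = 2.15 MN·m/kg
Silicon carbide ranks first.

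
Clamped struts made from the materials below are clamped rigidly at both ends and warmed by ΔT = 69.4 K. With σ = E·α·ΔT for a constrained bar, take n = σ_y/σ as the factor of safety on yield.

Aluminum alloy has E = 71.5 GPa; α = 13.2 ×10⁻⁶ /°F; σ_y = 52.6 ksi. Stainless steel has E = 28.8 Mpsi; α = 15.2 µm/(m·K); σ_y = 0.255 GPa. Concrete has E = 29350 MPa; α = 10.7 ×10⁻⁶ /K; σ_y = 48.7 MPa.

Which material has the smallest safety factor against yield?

Converting E to GPa, α to ×10⁻⁶/K, σ_y to MPa, then σ and n for each:
  aluminum alloy: E = 71.50, α = 23.8, σ_y = 362.7 → σ = 118 MPa, n = 3.08
  stainless steel: E = 198.6, α = 15.2, σ_y = 255.0 → σ = 209 MPa, n = 1.22
  concrete: E = 29.35, α = 10.7, σ_y = 48.70 → σ = 21.8 MPa, n = 2.23
Stainless steel has the lowest safety factor, n = 1.22.

stainless steel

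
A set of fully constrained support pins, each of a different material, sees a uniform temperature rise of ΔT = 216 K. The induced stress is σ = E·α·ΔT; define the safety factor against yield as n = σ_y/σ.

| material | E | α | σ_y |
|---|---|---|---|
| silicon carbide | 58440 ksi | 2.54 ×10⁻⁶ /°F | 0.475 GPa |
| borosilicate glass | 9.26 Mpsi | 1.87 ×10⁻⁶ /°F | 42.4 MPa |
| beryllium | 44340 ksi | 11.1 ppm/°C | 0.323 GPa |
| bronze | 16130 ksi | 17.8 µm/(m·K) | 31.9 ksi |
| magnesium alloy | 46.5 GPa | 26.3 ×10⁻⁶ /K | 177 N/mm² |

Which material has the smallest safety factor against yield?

beryllium

Converting E to GPa, α to ×10⁻⁶/K, σ_y to MPa, then σ and n for each:
  silicon carbide: E = 402.9, α = 4.57, σ_y = 475.0 → σ = 398 MPa, n = 1.19
  borosilicate glass: E = 63.85, α = 3.37, σ_y = 42.40 → σ = 46.4 MPa, n = 0.913
  beryllium: E = 305.7, α = 11.1, σ_y = 323.0 → σ = 733 MPa, n = 0.441
  bronze: E = 111.2, α = 17.8, σ_y = 219.9 → σ = 428 MPa, n = 0.514
  magnesium alloy: E = 46.50, α = 26.3, σ_y = 177.0 → σ = 264 MPa, n = 0.670
Smallest n: beryllium with n = 0.441.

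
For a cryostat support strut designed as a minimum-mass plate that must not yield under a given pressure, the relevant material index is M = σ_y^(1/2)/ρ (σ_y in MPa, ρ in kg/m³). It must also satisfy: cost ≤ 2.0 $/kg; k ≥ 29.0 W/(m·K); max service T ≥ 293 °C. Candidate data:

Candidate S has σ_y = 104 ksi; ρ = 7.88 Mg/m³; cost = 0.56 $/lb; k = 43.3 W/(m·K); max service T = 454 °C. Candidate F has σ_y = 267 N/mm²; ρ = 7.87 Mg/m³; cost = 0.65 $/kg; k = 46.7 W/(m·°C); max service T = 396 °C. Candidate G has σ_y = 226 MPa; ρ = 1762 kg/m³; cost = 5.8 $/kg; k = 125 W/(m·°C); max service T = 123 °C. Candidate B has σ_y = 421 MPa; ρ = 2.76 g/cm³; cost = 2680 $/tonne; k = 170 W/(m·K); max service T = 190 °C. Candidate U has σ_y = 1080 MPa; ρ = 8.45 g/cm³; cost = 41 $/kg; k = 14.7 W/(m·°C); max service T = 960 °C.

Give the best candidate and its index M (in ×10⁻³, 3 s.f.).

Screen on constraints: cost ≤ 2.0 $/kg; k ≥ 29.0 W/(m·K); max service T ≥ 293 °C. Survivors: candidate S, candidate F.
Normalizing units and computing the index:
  candidate S: σ_y = 717.1 MPa, ρ = 7880 kg/m³
  candidate F: σ_y = 267.0 MPa, ρ = 7870 kg/m³
  candidate S: M = 3.40×10⁻³
  candidate F: M = 2.08×10⁻³
Highest index: candidate S.

candidate S, M = 3.40×10⁻³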